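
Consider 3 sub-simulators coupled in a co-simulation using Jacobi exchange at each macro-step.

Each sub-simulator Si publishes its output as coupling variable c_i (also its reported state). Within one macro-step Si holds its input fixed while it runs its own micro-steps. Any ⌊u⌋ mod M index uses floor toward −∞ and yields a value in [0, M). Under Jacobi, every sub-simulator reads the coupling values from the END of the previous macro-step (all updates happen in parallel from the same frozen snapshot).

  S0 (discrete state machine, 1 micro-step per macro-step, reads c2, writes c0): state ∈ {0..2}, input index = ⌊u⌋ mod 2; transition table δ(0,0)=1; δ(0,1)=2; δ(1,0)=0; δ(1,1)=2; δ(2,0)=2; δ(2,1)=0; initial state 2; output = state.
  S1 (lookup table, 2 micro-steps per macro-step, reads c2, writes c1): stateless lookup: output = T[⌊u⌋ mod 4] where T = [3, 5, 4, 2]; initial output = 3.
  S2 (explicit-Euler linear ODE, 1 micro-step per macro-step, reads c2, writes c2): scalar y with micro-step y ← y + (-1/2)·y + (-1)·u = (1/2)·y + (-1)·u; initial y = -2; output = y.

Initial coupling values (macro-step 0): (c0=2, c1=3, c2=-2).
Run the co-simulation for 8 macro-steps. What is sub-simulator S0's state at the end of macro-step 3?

macro 1: S0 reads c2=-2 → after 1×micro: 2; S1 reads c2=-2 → after 2×micro: 4; S2 reads c2=-2 → after 1×micro: 1 ⇒ (c0=2, c1=4, c2=1)
macro 2: S0 reads c2=1 → after 1×micro: 0; S1 reads c2=1 → after 2×micro: 5; S2 reads c2=1 → after 1×micro: -1/2 ⇒ (c0=0, c1=5, c2=-1/2)
macro 3: S0 reads c2=-1/2 → after 1×micro: 2; S1 reads c2=-1/2 → after 2×micro: 2; S2 reads c2=-1/2 → after 1×micro: 1/4 ⇒ (c0=2, c1=2, c2=1/4)
macro 4: S0 reads c2=1/4 → after 1×micro: 2; S1 reads c2=1/4 → after 2×micro: 3; S2 reads c2=1/4 → after 1×micro: -1/8 ⇒ (c0=2, c1=3, c2=-1/8)
macro 5: S0 reads c2=-1/8 → after 1×micro: 0; S1 reads c2=-1/8 → after 2×micro: 2; S2 reads c2=-1/8 → after 1×micro: 1/16 ⇒ (c0=0, c1=2, c2=1/16)
macro 6: S0 reads c2=1/16 → after 1×micro: 1; S1 reads c2=1/16 → after 2×micro: 3; S2 reads c2=1/16 → after 1×micro: -1/32 ⇒ (c0=1, c1=3, c2=-1/32)
macro 7: S0 reads c2=-1/32 → after 1×micro: 2; S1 reads c2=-1/32 → after 2×micro: 2; S2 reads c2=-1/32 → after 1×micro: 1/64 ⇒ (c0=2, c1=2, c2=1/64)
macro 8: S0 reads c2=1/64 → after 1×micro: 2; S1 reads c2=1/64 → after 2×micro: 3; S2 reads c2=1/64 → after 1×micro: -1/128 ⇒ (c0=2, c1=3, c2=-1/128)

S0 state at macro-step 3 = 2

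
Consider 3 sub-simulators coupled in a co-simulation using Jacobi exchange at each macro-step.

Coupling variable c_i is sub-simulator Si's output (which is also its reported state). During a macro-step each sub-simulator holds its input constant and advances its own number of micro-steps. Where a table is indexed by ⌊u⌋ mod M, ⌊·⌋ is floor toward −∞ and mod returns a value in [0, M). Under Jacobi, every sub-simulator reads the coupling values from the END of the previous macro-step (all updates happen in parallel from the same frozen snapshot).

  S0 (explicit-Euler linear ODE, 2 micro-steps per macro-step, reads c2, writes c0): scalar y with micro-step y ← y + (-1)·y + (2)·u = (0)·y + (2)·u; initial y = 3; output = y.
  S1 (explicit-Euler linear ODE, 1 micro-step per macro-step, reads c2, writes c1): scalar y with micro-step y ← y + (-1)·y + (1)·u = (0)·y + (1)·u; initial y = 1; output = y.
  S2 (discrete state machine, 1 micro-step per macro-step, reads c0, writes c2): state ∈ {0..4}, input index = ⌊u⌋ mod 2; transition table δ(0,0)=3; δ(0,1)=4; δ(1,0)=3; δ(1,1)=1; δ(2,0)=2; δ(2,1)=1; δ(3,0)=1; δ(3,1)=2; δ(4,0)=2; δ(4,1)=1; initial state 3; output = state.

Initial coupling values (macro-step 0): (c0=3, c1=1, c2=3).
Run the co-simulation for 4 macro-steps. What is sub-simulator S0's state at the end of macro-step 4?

macro 1: S0 reads c2=3 → after 2×micro: 6; S1 reads c2=3 → after 1×micro: 3; S2 reads c0=3 → after 1×micro: 2 ⇒ (c0=6, c1=3, c2=2)
macro 2: S0 reads c2=2 → after 2×micro: 4; S1 reads c2=2 → after 1×micro: 2; S2 reads c0=6 → after 1×micro: 2 ⇒ (c0=4, c1=2, c2=2)
macro 3: S0 reads c2=2 → after 2×micro: 4; S1 reads c2=2 → after 1×micro: 2; S2 reads c0=4 → after 1×micro: 2 ⇒ (c0=4, c1=2, c2=2)
macro 4: S0 reads c2=2 → after 2×micro: 4; S1 reads c2=2 → after 1×micro: 2; S2 reads c0=4 → after 1×micro: 2 ⇒ (c0=4, c1=2, c2=2)

S0 state at macro-step 4 = 4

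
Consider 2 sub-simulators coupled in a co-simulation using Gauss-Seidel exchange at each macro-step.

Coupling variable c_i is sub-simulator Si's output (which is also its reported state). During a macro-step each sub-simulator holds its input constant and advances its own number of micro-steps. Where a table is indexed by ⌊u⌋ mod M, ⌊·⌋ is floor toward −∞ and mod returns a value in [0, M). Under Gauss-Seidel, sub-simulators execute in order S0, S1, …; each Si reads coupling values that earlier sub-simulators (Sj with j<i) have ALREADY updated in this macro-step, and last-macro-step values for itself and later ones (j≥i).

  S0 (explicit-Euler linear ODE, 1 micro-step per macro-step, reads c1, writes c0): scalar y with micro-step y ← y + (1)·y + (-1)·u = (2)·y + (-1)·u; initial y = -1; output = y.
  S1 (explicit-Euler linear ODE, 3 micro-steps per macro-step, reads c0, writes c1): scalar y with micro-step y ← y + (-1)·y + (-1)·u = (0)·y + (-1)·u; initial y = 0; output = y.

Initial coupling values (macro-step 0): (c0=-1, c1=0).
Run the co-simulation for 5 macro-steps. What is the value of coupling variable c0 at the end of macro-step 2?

macro 1: S0 reads c1=0 → after 1×micro: -2; S1 reads c0=-2 → after 3×micro: 2 ⇒ (c0=-2, c1=2)
macro 2: S0 reads c1=2 → after 1×micro: -6; S1 reads c0=-6 → after 3×micro: 6 ⇒ (c0=-6, c1=6)
macro 3: S0 reads c1=6 → after 1×micro: -18; S1 reads c0=-18 → after 3×micro: 18 ⇒ (c0=-18, c1=18)
macro 4: S0 reads c1=18 → after 1×micro: -54; S1 reads c0=-54 → after 3×micro: 54 ⇒ (c0=-54, c1=54)
macro 5: S0 reads c1=54 → after 1×micro: -162; S1 reads c0=-162 → after 3×micro: 162 ⇒ (c0=-162, c1=162)

c0 at macro-step 2 = -6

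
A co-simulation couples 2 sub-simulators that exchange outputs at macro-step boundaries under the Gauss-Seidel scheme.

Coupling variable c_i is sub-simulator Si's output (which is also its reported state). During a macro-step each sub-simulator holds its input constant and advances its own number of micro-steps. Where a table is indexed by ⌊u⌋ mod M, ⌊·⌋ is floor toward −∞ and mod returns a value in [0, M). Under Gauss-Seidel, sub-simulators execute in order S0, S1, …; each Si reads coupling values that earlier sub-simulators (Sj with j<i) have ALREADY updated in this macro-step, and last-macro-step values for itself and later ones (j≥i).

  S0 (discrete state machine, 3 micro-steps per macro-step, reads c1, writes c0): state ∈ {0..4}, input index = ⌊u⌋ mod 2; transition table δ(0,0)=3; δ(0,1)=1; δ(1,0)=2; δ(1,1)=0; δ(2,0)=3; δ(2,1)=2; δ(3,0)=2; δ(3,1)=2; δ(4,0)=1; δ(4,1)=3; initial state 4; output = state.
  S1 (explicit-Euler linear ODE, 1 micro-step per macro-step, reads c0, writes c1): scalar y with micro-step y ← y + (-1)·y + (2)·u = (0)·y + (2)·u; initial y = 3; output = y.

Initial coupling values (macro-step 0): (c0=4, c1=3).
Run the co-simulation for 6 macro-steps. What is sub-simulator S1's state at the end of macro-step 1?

S1 state at macro-step 1 = 4

macro 1: S0 reads c1=3 → after 3×micro: 2; S1 reads c0=2 → after 1×micro: 4 ⇒ (c0=2, c1=4)
macro 2: S0 reads c1=4 → after 3×micro: 3; S1 reads c0=3 → after 1×micro: 6 ⇒ (c0=3, c1=6)
macro 3: S0 reads c1=6 → after 3×micro: 2; S1 reads c0=2 → after 1×micro: 4 ⇒ (c0=2, c1=4)
macro 4: S0 reads c1=4 → after 3×micro: 3; S1 reads c0=3 → after 1×micro: 6 ⇒ (c0=3, c1=6)
macro 5: S0 reads c1=6 → after 3×micro: 2; S1 reads c0=2 → after 1×micro: 4 ⇒ (c0=2, c1=4)
macro 6: S0 reads c1=4 → after 3×micro: 3; S1 reads c0=3 → after 1×micro: 6 ⇒ (c0=3, c1=6)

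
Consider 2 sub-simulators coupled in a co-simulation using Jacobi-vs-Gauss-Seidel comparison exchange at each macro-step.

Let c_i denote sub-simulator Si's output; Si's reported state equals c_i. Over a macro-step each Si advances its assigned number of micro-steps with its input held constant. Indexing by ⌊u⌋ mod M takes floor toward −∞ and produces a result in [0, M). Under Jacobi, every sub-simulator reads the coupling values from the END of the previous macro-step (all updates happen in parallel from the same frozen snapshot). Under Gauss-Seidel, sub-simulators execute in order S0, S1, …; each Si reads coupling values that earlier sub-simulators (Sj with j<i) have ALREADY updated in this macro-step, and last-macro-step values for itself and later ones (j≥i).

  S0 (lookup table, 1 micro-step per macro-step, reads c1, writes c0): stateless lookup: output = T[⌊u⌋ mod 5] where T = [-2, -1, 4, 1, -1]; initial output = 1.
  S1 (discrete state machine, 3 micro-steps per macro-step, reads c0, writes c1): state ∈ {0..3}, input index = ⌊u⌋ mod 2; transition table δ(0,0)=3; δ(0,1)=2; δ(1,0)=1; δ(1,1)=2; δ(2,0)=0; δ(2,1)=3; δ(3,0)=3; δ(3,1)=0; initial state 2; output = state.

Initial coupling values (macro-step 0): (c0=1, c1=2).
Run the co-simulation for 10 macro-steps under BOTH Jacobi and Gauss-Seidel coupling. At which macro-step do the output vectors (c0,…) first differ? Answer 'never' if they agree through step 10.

[Jacobi] macro 1: S0 reads c1=2 → after 1×micro: 4; S1 reads c0=1 → after 3×micro: 2 ⇒ (c0=4, c1=2)
[Jacobi] macro 2: S0 reads c1=2 → after 1×micro: 4; S1 reads c0=4 → after 3×micro: 3 ⇒ (c0=4, c1=3)
[Jacobi] macro 3: S0 reads c1=3 → after 1×micro: 1; S1 reads c0=4 → after 3×micro: 3 ⇒ (c0=1, c1=3)
[Jacobi] macro 4: S0 reads c1=3 → after 1×micro: 1; S1 reads c0=1 → after 3×micro: 3 ⇒ (c0=1, c1=3)
[Jacobi] macro 5: S0 reads c1=3 → after 1×micro: 1; S1 reads c0=1 → after 3×micro: 3 ⇒ (c0=1, c1=3)
[Jacobi] macro 6: S0 reads c1=3 → after 1×micro: 1; S1 reads c0=1 → after 3×micro: 3 ⇒ (c0=1, c1=3)
[Jacobi] macro 7: S0 reads c1=3 → after 1×micro: 1; S1 reads c0=1 → after 3×micro: 3 ⇒ (c0=1, c1=3)
[Jacobi] macro 8: S0 reads c1=3 → after 1×micro: 1; S1 reads c0=1 → after 3×micro: 3 ⇒ (c0=1, c1=3)
[Jacobi] macro 9: S0 reads c1=3 → after 1×micro: 1; S1 reads c0=1 → after 3×micro: 3 ⇒ (c0=1, c1=3)
[Jacobi] macro 10: S0 reads c1=3 → after 1×micro: 1; S1 reads c0=1 → after 3×micro: 3 ⇒ (c0=1, c1=3)
[Gauss-Seidel] macro 1: S0 reads c1=2 → after 1×micro: 4; S1 reads c0=4 → after 3×micro: 3 ⇒ (c0=4, c1=3)
[Gauss-Seidel] macro 2: S0 reads c1=3 → after 1×micro: 1; S1 reads c0=1 → after 3×micro: 3 ⇒ (c0=1, c1=3)
[Gauss-Seidel] macro 3: S0 reads c1=3 → after 1×micro: 1; S1 reads c0=1 → after 3×micro: 3 ⇒ (c0=1, c1=3)
[Gauss-Seidel] macro 4: S0 reads c1=3 → after 1×micro: 1; S1 reads c0=1 → after 3×micro: 3 ⇒ (c0=1, c1=3)
[Gauss-Seidel] macro 5: S0 reads c1=3 → after 1×micro: 1; S1 reads c0=1 → after 3×micro: 3 ⇒ (c0=1, c1=3)
[Gauss-Seidel] macro 6: S0 reads c1=3 → after 1×micro: 1; S1 reads c0=1 → after 3×micro: 3 ⇒ (c0=1, c1=3)
[Gauss-Seidel] macro 7: S0 reads c1=3 → after 1×micro: 1; S1 reads c0=1 → after 3×micro: 3 ⇒ (c0=1, c1=3)
[Gauss-Seidel] macro 8: S0 reads c1=3 → after 1×micro: 1; S1 reads c0=1 → after 3×micro: 3 ⇒ (c0=1, c1=3)
[Gauss-Seidel] macro 9: S0 reads c1=3 → after 1×micro: 1; S1 reads c0=1 → after 3×micro: 3 ⇒ (c0=1, c1=3)
[Gauss-Seidel] macro 10: S0 reads c1=3 → after 1×micro: 1; S1 reads c0=1 → after 3×micro: 3 ⇒ (c0=1, c1=3)

first divergence at macro-step: 1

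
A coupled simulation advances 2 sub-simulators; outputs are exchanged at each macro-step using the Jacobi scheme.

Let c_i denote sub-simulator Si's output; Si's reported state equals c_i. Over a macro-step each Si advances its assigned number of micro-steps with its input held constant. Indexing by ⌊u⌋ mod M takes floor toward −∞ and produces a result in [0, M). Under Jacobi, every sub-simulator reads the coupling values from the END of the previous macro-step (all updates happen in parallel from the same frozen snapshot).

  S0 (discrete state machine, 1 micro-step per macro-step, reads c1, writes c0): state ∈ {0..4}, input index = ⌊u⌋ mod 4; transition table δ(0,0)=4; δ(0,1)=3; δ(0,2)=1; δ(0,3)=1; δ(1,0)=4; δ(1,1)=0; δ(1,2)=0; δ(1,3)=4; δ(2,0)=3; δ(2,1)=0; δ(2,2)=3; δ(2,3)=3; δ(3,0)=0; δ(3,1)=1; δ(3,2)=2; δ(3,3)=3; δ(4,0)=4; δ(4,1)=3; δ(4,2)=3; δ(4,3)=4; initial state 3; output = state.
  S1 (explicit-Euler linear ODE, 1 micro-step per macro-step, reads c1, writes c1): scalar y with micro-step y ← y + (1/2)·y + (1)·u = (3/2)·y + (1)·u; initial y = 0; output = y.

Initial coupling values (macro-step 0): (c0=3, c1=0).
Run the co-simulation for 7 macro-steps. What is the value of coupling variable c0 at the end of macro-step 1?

macro 1: S0 reads c1=0 → after 1×micro: 0; S1 reads c1=0 → after 1×micro: 0 ⇒ (c0=0, c1=0)
macro 2: S0 reads c1=0 → after 1×micro: 4; S1 reads c1=0 → after 1×micro: 0 ⇒ (c0=4, c1=0)
macro 3: S0 reads c1=0 → after 1×micro: 4; S1 reads c1=0 → after 1×micro: 0 ⇒ (c0=4, c1=0)
macro 4: S0 reads c1=0 → after 1×micro: 4; S1 reads c1=0 → after 1×micro: 0 ⇒ (c0=4, c1=0)
macro 5: S0 reads c1=0 → after 1×micro: 4; S1 reads c1=0 → after 1×micro: 0 ⇒ (c0=4, c1=0)
macro 6: S0 reads c1=0 → after 1×micro: 4; S1 reads c1=0 → after 1×micro: 0 ⇒ (c0=4, c1=0)
macro 7: S0 reads c1=0 → after 1×micro: 4; S1 reads c1=0 → after 1×micro: 0 ⇒ (c0=4, c1=0)

c0 at macro-step 1 = 0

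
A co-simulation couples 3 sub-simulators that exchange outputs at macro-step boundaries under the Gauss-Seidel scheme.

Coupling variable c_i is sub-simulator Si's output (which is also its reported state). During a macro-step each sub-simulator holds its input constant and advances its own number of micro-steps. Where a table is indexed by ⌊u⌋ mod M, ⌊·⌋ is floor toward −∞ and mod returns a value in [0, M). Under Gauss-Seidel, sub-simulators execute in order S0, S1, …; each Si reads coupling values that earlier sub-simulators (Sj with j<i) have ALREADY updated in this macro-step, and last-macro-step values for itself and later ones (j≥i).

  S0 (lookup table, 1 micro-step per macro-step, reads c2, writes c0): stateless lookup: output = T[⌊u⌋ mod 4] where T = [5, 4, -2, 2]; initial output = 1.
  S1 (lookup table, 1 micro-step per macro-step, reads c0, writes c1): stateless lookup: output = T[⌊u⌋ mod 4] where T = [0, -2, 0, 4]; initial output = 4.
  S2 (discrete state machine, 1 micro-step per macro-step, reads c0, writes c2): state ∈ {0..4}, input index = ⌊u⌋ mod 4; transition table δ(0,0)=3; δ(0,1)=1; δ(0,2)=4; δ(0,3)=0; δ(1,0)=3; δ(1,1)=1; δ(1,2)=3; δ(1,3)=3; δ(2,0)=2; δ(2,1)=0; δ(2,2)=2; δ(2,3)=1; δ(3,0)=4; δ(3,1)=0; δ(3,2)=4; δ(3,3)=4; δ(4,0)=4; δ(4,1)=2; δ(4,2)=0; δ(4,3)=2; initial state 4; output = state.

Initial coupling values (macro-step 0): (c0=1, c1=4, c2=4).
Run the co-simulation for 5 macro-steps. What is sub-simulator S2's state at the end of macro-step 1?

S2 state at macro-step 1 = 2

macro 1: S0 reads c2=4 → after 1×micro: 5; S1 reads c0=5 → after 1×micro: -2; S2 reads c0=5 → after 1×micro: 2 ⇒ (c0=5, c1=-2, c2=2)
macro 2: S0 reads c2=2 → after 1×micro: -2; S1 reads c0=-2 → after 1×micro: 0; S2 reads c0=-2 → after 1×micro: 2 ⇒ (c0=-2, c1=0, c2=2)
macro 3: S0 reads c2=2 → after 1×micro: -2; S1 reads c0=-2 → after 1×micro: 0; S2 reads c0=-2 → after 1×micro: 2 ⇒ (c0=-2, c1=0, c2=2)
macro 4: S0 reads c2=2 → after 1×micro: -2; S1 reads c0=-2 → after 1×micro: 0; S2 reads c0=-2 → after 1×micro: 2 ⇒ (c0=-2, c1=0, c2=2)
macro 5: S0 reads c2=2 → after 1×micro: -2; S1 reads c0=-2 → after 1×micro: 0; S2 reads c0=-2 → after 1×micro: 2 ⇒ (c0=-2, c1=0, c2=2)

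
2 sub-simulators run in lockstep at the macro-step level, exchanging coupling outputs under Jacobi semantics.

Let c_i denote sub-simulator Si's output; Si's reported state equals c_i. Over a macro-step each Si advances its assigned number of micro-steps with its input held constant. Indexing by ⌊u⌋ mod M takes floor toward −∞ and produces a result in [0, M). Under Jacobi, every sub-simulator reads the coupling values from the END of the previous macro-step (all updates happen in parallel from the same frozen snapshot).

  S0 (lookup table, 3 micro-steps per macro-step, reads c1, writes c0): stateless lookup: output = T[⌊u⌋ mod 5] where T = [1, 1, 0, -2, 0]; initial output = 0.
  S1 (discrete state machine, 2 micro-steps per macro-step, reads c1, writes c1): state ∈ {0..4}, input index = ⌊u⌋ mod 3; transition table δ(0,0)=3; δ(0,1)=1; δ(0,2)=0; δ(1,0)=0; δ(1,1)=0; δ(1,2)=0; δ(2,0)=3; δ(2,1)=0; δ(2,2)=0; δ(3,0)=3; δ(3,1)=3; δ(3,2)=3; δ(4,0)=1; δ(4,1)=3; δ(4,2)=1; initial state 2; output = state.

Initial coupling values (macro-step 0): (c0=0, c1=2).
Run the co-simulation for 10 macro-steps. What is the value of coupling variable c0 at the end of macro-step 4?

macro 1: S0 reads c1=2 → after 3×micro: 0; S1 reads c1=2 → after 2×micro: 0 ⇒ (c0=0, c1=0)
macro 2: S0 reads c1=0 → after 3×micro: 1; S1 reads c1=0 → after 2×micro: 3 ⇒ (c0=1, c1=3)
macro 3: S0 reads c1=3 → after 3×micro: -2; S1 reads c1=3 → after 2×micro: 3 ⇒ (c0=-2, c1=3)
macro 4: S0 reads c1=3 → after 3×micro: -2; S1 reads c1=3 → after 2×micro: 3 ⇒ (c0=-2, c1=3)
macro 5: S0 reads c1=3 → after 3×micro: -2; S1 reads c1=3 → after 2×micro: 3 ⇒ (c0=-2, c1=3)
macro 6: S0 reads c1=3 → after 3×micro: -2; S1 reads c1=3 → after 2×micro: 3 ⇒ (c0=-2, c1=3)
macro 7: S0 reads c1=3 → after 3×micro: -2; S1 reads c1=3 → after 2×micro: 3 ⇒ (c0=-2, c1=3)
macro 8: S0 reads c1=3 → after 3×micro: -2; S1 reads c1=3 → after 2×micro: 3 ⇒ (c0=-2, c1=3)
macro 9: S0 reads c1=3 → after 3×micro: -2; S1 reads c1=3 → after 2×micro: 3 ⇒ (c0=-2, c1=3)
macro 10: S0 reads c1=3 → after 3×micro: -2; S1 reads c1=3 → after 2×micro: 3 ⇒ (c0=-2, c1=3)

c0 at macro-step 4 = -2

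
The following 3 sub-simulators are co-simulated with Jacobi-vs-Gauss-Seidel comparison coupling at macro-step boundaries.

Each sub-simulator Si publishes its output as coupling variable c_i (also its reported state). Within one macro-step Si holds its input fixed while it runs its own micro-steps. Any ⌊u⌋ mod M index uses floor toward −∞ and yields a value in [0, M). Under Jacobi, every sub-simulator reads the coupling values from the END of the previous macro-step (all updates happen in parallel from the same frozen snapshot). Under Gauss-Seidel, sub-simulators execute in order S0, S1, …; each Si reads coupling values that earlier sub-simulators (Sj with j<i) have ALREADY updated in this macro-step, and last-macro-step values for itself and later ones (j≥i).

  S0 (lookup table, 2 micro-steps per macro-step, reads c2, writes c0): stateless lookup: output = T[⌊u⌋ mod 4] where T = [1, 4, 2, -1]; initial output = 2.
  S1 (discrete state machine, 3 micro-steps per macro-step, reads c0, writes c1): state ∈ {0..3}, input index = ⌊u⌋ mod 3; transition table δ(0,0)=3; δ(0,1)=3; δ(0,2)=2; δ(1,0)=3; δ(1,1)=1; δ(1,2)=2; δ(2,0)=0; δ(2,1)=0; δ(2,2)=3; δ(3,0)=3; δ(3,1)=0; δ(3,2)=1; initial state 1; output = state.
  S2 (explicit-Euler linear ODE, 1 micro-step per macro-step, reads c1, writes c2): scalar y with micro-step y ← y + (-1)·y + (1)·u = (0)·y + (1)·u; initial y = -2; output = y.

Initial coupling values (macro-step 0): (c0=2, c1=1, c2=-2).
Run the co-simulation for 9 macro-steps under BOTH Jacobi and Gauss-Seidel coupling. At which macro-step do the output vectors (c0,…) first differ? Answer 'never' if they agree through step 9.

first divergence at macro-step: never

[Jacobi] macro 1: S0 reads c2=-2 → after 2×micro: 2; S1 reads c0=2 → after 3×micro: 1; S2 reads c1=1 → after 1×micro: 1 ⇒ (c0=2, c1=1, c2=1)
[Jacobi] macro 2: S0 reads c2=1 → after 2×micro: 4; S1 reads c0=2 → after 3×micro: 1; S2 reads c1=1 → after 1×micro: 1 ⇒ (c0=4, c1=1, c2=1)
[Jacobi] macro 3: S0 reads c2=1 → after 2×micro: 4; S1 reads c0=4 → after 3×micro: 1; S2 reads c1=1 → after 1×micro: 1 ⇒ (c0=4, c1=1, c2=1)
[Jacobi] macro 4: S0 reads c2=1 → after 2×micro: 4; S1 reads c0=4 → after 3×micro: 1; S2 reads c1=1 → after 1×micro: 1 ⇒ (c0=4, c1=1, c2=1)
[Jacobi] macro 5: S0 reads c2=1 → after 2×micro: 4; S1 reads c0=4 → after 3×micro: 1; S2 reads c1=1 → after 1×micro: 1 ⇒ (c0=4, c1=1, c2=1)
[Jacobi] macro 6: S0 reads c2=1 → after 2×micro: 4; S1 reads c0=4 → after 3×micro: 1; S2 reads c1=1 → after 1×micro: 1 ⇒ (c0=4, c1=1, c2=1)
[Jacobi] macro 7: S0 reads c2=1 → after 2×micro: 4; S1 reads c0=4 → after 3×micro: 1; S2 reads c1=1 → after 1×micro: 1 ⇒ (c0=4, c1=1, c2=1)
[Jacobi] macro 8: S0 reads c2=1 → after 2×micro: 4; S1 reads c0=4 → after 3×micro: 1; S2 reads c1=1 → after 1×micro: 1 ⇒ (c0=4, c1=1, c2=1)
[Jacobi] macro 9: S0 reads c2=1 → after 2×micro: 4; S1 reads c0=4 → after 3×micro: 1; S2 reads c1=1 → after 1×micro: 1 ⇒ (c0=4, c1=1, c2=1)
[Gauss-Seidel] macro 1: S0 reads c2=-2 → after 2×micro: 2; S1 reads c0=2 → after 3×micro: 1; S2 reads c1=1 → after 1×micro: 1 ⇒ (c0=2, c1=1, c2=1)
[Gauss-Seidel] macro 2: S0 reads c2=1 → after 2×micro: 4; S1 reads c0=4 → after 3×micro: 1; S2 reads c1=1 → after 1×micro: 1 ⇒ (c0=4, c1=1, c2=1)
[Gauss-Seidel] macro 3: S0 reads c2=1 → after 2×micro: 4; S1 reads c0=4 → after 3×micro: 1; S2 reads c1=1 → after 1×micro: 1 ⇒ (c0=4, c1=1, c2=1)
[Gauss-Seidel] macro 4: S0 reads c2=1 → after 2×micro: 4; S1 reads c0=4 → after 3×micro: 1; S2 reads c1=1 → after 1×micro: 1 ⇒ (c0=4, c1=1, c2=1)
[Gauss-Seidel] macro 5: S0 reads c2=1 → after 2×micro: 4; S1 reads c0=4 → after 3×micro: 1; S2 reads c1=1 → after 1×micro: 1 ⇒ (c0=4, c1=1, c2=1)
[Gauss-Seidel] macro 6: S0 reads c2=1 → after 2×micro: 4; S1 reads c0=4 → after 3×micro: 1; S2 reads c1=1 → after 1×micro: 1 ⇒ (c0=4, c1=1, c2=1)
[Gauss-Seidel] macro 7: S0 reads c2=1 → after 2×micro: 4; S1 reads c0=4 → after 3×micro: 1; S2 reads c1=1 → after 1×micro: 1 ⇒ (c0=4, c1=1, c2=1)
[Gauss-Seidel] macro 8: S0 reads c2=1 → after 2×micro: 4; S1 reads c0=4 → after 3×micro: 1; S2 reads c1=1 → after 1×micro: 1 ⇒ (c0=4, c1=1, c2=1)
[Gauss-Seidel] macro 9: S0 reads c2=1 → after 2×micro: 4; S1 reads c0=4 → after 3×micro: 1; S2 reads c1=1 → after 1×micro: 1 ⇒ (c0=4, c1=1, c2=1)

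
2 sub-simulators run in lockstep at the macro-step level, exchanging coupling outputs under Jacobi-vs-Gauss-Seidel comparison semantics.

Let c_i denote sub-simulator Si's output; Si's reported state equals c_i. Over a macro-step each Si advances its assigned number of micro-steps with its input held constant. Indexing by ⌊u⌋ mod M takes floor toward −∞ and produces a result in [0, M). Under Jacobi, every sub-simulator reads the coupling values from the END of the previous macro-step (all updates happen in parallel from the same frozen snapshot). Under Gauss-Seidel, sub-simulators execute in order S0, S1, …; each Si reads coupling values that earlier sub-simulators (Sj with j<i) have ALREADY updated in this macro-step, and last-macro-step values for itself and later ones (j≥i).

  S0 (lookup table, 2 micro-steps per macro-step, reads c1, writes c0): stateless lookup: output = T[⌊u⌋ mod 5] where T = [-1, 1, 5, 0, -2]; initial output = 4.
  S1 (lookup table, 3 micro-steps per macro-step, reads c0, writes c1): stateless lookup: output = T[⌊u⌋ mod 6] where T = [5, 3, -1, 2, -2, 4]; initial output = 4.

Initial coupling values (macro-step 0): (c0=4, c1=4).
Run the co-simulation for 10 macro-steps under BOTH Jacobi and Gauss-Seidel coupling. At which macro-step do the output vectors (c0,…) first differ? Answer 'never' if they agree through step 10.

first divergence at macro-step: 2

[Jacobi] macro 1: S0 reads c1=4 → after 2×micro: -2; S1 reads c0=4 → after 3×micro: -2 ⇒ (c0=-2, c1=-2)
[Jacobi] macro 2: S0 reads c1=-2 → after 2×micro: 0; S1 reads c0=-2 → after 3×micro: -2 ⇒ (c0=0, c1=-2)
[Jacobi] macro 3: S0 reads c1=-2 → after 2×micro: 0; S1 reads c0=0 → after 3×micro: 5 ⇒ (c0=0, c1=5)
[Jacobi] macro 4: S0 reads c1=5 → after 2×micro: -1; S1 reads c0=0 → after 3×micro: 5 ⇒ (c0=-1, c1=5)
[Jacobi] macro 5: S0 reads c1=5 → after 2×micro: -1; S1 reads c0=-1 → after 3×micro: 4 ⇒ (c0=-1, c1=4)
[Jacobi] macro 6: S0 reads c1=4 → after 2×micro: -2; S1 reads c0=-1 → after 3×micro: 4 ⇒ (c0=-2, c1=4)
[Jacobi] macro 7: S0 reads c1=4 → after 2×micro: -2; S1 reads c0=-2 → after 3×micro: -2 ⇒ (c0=-2, c1=-2)
[Jacobi] macro 8: S0 reads c1=-2 → after 2×micro: 0; S1 reads c0=-2 → after 3×micro: -2 ⇒ (c0=0, c1=-2)
[Jacobi] macro 9: S0 reads c1=-2 → after 2×micro: 0; S1 reads c0=0 → after 3×micro: 5 ⇒ (c0=0, c1=5)
[Jacobi] macro 10: S0 reads c1=5 → after 2×micro: -1; S1 reads c0=0 → after 3×micro: 5 ⇒ (c0=-1, c1=5)
[Gauss-Seidel] macro 1: S0 reads c1=4 → after 2×micro: -2; S1 reads c0=-2 → after 3×micro: -2 ⇒ (c0=-2, c1=-2)
[Gauss-Seidel] macro 2: S0 reads c1=-2 → after 2×micro: 0; S1 reads c0=0 → after 3×micro: 5 ⇒ (c0=0, c1=5)
[Gauss-Seidel] macro 3: S0 reads c1=5 → after 2×micro: -1; S1 reads c0=-1 → after 3×micro: 4 ⇒ (c0=-1, c1=4)
[Gauss-Seidel] macro 4: S0 reads c1=4 → after 2×micro: -2; S1 reads c0=-2 → after 3×micro: -2 ⇒ (c0=-2, c1=-2)
[Gauss-Seidel] macro 5: S0 reads c1=-2 → after 2×micro: 0; S1 reads c0=0 → after 3×micro: 5 ⇒ (c0=0, c1=5)
[Gauss-Seidel] macro 6: S0 reads c1=5 → after 2×micro: -1; S1 reads c0=-1 → after 3×micro: 4 ⇒ (c0=-1, c1=4)
[Gauss-Seidel] macro 7: S0 reads c1=4 → after 2×micro: -2; S1 reads c0=-2 → after 3×micro: -2 ⇒ (c0=-2, c1=-2)
[Gauss-Seidel] macro 8: S0 reads c1=-2 → after 2×micro: 0; S1 reads c0=0 → after 3×micro: 5 ⇒ (c0=0, c1=5)
[Gauss-Seidel] macro 9: S0 reads c1=5 → after 2×micro: -1; S1 reads c0=-1 → after 3×micro: 4 ⇒ (c0=-1, c1=4)
[Gauss-Seidel] macro 10: S0 reads c1=4 → after 2×micro: -2; S1 reads c0=-2 → after 3×micro: -2 ⇒ (c0=-2, c1=-2)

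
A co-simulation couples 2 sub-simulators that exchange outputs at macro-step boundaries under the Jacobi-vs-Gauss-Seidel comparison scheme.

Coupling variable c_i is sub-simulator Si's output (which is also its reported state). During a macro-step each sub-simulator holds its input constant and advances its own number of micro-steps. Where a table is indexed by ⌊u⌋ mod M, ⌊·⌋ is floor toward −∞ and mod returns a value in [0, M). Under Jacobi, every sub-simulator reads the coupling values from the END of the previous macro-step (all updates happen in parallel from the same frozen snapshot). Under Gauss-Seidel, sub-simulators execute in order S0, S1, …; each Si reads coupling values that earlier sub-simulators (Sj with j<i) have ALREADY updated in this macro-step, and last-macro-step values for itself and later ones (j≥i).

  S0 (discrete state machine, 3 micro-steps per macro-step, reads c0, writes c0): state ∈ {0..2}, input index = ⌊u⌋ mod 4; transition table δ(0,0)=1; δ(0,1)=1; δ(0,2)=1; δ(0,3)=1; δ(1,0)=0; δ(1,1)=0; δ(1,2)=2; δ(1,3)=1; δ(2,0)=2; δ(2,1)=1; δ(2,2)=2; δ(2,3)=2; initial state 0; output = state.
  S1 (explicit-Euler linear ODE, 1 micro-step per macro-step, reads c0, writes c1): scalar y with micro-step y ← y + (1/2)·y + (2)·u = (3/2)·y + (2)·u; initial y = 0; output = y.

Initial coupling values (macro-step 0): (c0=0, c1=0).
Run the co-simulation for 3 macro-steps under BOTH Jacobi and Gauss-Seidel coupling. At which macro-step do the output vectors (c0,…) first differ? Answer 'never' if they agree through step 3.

first divergence at macro-step: 1

[Jacobi] macro 1: S0 reads c0=0 → after 3×micro: 1; S1 reads c0=0 → after 1×micro: 0 ⇒ (c0=1, c1=0)
[Jacobi] macro 2: S0 reads c0=1 → after 3×micro: 0; S1 reads c0=1 → after 1×micro: 2 ⇒ (c0=0, c1=2)
[Jacobi] macro 3: S0 reads c0=0 → after 3×micro: 1; S1 reads c0=0 → after 1×micro: 3 ⇒ (c0=1, c1=3)
[Gauss-Seidel] macro 1: S0 reads c0=0 → after 3×micro: 1; S1 reads c0=1 → after 1×micro: 2 ⇒ (c0=1, c1=2)
[Gauss-Seidel] macro 2: S0 reads c0=1 → after 3×micro: 0; S1 reads c0=0 → after 1×micro: 3 ⇒ (c0=0, c1=3)
[Gauss-Seidel] macro 3: S0 reads c0=0 → after 3×micro: 1; S1 reads c0=1 → after 1×micro: 13/2 ⇒ (c0=1, c1=13/2)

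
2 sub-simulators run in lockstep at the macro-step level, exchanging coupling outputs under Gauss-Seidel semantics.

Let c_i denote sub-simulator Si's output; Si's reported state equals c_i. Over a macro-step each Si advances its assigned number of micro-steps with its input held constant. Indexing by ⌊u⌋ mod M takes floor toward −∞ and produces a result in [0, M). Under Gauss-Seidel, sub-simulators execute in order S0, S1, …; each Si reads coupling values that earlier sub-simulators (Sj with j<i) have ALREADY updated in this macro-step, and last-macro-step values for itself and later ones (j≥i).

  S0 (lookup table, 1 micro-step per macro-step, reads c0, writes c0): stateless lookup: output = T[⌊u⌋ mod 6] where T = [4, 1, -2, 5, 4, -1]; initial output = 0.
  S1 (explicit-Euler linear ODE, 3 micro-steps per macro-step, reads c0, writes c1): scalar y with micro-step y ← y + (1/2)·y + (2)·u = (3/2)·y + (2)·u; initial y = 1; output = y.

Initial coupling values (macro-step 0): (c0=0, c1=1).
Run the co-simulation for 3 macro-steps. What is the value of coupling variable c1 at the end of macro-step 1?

macro 1: S0 reads c0=0 → after 1×micro: 4; S1 reads c0=4 → after 3×micro: 331/8 ⇒ (c0=4, c1=331/8)
macro 2: S0 reads c0=4 → after 1×micro: 4; S1 reads c0=4 → after 3×micro: 11369/64 ⇒ (c0=4, c1=11369/64)
macro 3: S0 reads c0=4 → after 1×micro: 4; S1 reads c0=4 → after 3×micro: 326419/512 ⇒ (c0=4, c1=326419/512)

c1 at macro-step 1 = 331/8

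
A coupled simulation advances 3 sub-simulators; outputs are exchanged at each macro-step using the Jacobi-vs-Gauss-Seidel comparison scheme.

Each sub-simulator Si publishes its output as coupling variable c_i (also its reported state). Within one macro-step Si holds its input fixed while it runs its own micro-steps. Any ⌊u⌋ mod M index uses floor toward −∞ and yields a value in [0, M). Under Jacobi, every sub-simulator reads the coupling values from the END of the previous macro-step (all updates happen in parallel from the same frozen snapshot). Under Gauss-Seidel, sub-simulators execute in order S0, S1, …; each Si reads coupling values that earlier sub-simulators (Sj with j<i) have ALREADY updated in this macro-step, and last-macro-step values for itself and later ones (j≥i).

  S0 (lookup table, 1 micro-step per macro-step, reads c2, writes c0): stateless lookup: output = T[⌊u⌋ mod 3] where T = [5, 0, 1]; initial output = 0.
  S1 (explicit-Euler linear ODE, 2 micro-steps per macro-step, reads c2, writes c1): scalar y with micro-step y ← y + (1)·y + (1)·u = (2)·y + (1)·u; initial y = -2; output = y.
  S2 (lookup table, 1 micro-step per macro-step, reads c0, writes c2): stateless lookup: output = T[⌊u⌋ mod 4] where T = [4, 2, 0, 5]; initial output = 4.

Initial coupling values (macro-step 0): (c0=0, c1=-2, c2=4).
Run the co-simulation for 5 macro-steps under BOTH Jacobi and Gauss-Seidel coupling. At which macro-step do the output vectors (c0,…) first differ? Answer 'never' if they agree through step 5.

[Jacobi] macro 1: S0 reads c2=4 → after 1×micro: 0; S1 reads c2=4 → after 2×micro: 4; S2 reads c0=0 → after 1×micro: 4 ⇒ (c0=0, c1=4, c2=4)
[Jacobi] macro 2: S0 reads c2=4 → after 1×micro: 0; S1 reads c2=4 → after 2×micro: 28; S2 reads c0=0 → after 1×micro: 4 ⇒ (c0=0, c1=28, c2=4)
[Jacobi] macro 3: S0 reads c2=4 → after 1×micro: 0; S1 reads c2=4 → after 2×micro: 124; S2 reads c0=0 → after 1×micro: 4 ⇒ (c0=0, c1=124, c2=4)
[Jacobi] macro 4: S0 reads c2=4 → after 1×micro: 0; S1 reads c2=4 → after 2×micro: 508; S2 reads c0=0 → after 1×micro: 4 ⇒ (c0=0, c1=508, c2=4)
[Jacobi] macro 5: S0 reads c2=4 → after 1×micro: 0; S1 reads c2=4 → after 2×micro: 2044; S2 reads c0=0 → after 1×micro: 4 ⇒ (c0=0, c1=2044, c2=4)
[Gauss-Seidel] macro 1: S0 reads c2=4 → after 1×micro: 0; S1 reads c2=4 → after 2×micro: 4; S2 reads c0=0 → after 1×micro: 4 ⇒ (c0=0, c1=4, c2=4)
[Gauss-Seidel] macro 2: S0 reads c2=4 → after 1×micro: 0; S1 reads c2=4 → after 2×micro: 28; S2 reads c0=0 → after 1×micro: 4 ⇒ (c0=0, c1=28, c2=4)
[Gauss-Seidel] macro 3: S0 reads c2=4 → after 1×micro: 0; S1 reads c2=4 → after 2×micro: 124; S2 reads c0=0 → after 1×micro: 4 ⇒ (c0=0, c1=124, c2=4)
[Gauss-Seidel] macro 4: S0 reads c2=4 → after 1×micro: 0; S1 reads c2=4 → after 2×micro: 508; S2 reads c0=0 → after 1×micro: 4 ⇒ (c0=0, c1=508, c2=4)
[Gauss-Seidel] macro 5: S0 reads c2=4 → after 1×micro: 0; S1 reads c2=4 → after 2×micro: 2044; S2 reads c0=0 → after 1×micro: 4 ⇒ (c0=0, c1=2044, c2=4)

first divergence at macro-step: never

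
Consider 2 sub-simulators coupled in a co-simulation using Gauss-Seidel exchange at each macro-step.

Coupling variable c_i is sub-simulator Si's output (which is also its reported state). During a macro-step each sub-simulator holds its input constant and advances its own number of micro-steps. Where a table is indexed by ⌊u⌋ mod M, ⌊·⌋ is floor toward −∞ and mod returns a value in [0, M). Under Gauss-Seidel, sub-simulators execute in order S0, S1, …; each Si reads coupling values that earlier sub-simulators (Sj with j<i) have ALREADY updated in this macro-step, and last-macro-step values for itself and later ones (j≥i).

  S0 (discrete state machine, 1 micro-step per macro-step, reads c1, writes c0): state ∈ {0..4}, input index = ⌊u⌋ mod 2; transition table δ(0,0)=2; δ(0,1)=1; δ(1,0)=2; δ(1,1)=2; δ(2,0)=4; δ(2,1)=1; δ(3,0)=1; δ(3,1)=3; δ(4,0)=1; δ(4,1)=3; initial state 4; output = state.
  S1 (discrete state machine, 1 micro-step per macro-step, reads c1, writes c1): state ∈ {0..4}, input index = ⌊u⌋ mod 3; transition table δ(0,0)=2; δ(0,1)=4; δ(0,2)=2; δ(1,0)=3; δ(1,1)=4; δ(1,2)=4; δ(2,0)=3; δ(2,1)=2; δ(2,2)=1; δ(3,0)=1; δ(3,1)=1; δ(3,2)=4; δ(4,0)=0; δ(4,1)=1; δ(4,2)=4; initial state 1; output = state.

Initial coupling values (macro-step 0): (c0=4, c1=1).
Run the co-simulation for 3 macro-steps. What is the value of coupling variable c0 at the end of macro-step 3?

macro 1: S0 reads c1=1 → after 1×micro: 3; S1 reads c1=1 → after 1×micro: 4 ⇒ (c0=3, c1=4)
macro 2: S0 reads c1=4 → after 1×micro: 1; S1 reads c1=4 → after 1×micro: 1 ⇒ (c0=1, c1=1)
macro 3: S0 reads c1=1 → after 1×micro: 2; S1 reads c1=1 → after 1×micro: 4 ⇒ (c0=2, c1=4)

c0 at macro-step 3 = 2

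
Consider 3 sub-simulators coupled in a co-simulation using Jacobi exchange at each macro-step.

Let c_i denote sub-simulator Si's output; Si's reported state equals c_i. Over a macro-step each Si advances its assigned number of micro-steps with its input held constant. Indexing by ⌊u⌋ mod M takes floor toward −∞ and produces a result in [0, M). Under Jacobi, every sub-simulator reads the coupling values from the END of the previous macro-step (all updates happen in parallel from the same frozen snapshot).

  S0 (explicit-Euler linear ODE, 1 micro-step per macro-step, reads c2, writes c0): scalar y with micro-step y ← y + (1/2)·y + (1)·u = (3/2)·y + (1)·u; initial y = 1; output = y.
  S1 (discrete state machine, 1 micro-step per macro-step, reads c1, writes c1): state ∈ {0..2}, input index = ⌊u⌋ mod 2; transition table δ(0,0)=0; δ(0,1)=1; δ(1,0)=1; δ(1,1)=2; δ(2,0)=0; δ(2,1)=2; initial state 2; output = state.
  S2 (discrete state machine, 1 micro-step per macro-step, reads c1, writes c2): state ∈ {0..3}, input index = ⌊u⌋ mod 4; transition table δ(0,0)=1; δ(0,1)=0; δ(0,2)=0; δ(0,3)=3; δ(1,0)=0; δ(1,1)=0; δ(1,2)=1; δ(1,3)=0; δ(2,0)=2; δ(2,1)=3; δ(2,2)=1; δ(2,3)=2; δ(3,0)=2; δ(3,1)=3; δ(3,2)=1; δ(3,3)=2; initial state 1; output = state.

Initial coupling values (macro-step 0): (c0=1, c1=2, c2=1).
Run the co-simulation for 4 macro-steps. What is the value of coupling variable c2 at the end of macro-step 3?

macro 1: S0 reads c2=1 → after 1×micro: 5/2; S1 reads c1=2 → after 1×micro: 0; S2 reads c1=2 → after 1×micro: 1 ⇒ (c0=5/2, c1=0, c2=1)
macro 2: S0 reads c2=1 → after 1×micro: 19/4; S1 reads c1=0 → after 1×micro: 0; S2 reads c1=0 → after 1×micro: 0 ⇒ (c0=19/4, c1=0, c2=0)
macro 3: S0 reads c2=0 → after 1×micro: 57/8; S1 reads c1=0 → after 1×micro: 0; S2 reads c1=0 → after 1×micro: 1 ⇒ (c0=57/8, c1=0, c2=1)
macro 4: S0 reads c2=1 → after 1×micro: 187/16; S1 reads c1=0 → after 1×micro: 0; S2 reads c1=0 → after 1×micro: 0 ⇒ (c0=187/16, c1=0, c2=0)

c2 at macro-step 3 = 1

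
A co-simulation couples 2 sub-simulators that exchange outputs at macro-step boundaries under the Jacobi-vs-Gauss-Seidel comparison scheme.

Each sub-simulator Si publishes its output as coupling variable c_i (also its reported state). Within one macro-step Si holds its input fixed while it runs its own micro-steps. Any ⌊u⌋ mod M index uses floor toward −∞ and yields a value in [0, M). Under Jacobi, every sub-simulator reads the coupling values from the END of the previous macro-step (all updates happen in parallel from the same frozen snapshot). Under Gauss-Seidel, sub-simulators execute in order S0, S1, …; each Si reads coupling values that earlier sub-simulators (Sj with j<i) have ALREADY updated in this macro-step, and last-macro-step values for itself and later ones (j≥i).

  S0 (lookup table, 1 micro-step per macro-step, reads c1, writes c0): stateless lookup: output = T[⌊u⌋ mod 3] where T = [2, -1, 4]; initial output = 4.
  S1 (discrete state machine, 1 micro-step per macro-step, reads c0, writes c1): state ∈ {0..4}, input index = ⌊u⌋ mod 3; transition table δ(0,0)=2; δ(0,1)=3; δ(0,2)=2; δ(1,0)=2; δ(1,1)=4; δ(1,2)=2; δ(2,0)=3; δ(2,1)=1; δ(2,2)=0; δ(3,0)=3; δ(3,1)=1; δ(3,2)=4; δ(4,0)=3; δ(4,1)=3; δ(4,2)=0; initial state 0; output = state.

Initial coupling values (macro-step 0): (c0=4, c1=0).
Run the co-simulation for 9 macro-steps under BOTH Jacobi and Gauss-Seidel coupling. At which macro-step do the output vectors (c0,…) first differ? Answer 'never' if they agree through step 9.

[Jacobi] macro 1: S0 reads c1=0 → after 1×micro: 2; S1 reads c0=4 → after 1×micro: 3 ⇒ (c0=2, c1=3)
[Jacobi] macro 2: S0 reads c1=3 → after 1×micro: 2; S1 reads c0=2 → after 1×micro: 4 ⇒ (c0=2, c1=4)
[Jacobi] macro 3: S0 reads c1=4 → after 1×micro: -1; S1 reads c0=2 → after 1×micro: 0 ⇒ (c0=-1, c1=0)
[Jacobi] macro 4: S0 reads c1=0 → after 1×micro: 2; S1 reads c0=-1 → after 1×micro: 2 ⇒ (c0=2, c1=2)
[Jacobi] macro 5: S0 reads c1=2 → after 1×micro: 4; S1 reads c0=2 → after 1×micro: 0 ⇒ (c0=4, c1=0)
[Jacobi] macro 6: S0 reads c1=0 → after 1×micro: 2; S1 reads c0=4 → after 1×micro: 3 ⇒ (c0=2, c1=3)
[Jacobi] macro 7: S0 reads c1=3 → after 1×micro: 2; S1 reads c0=2 → after 1×micro: 4 ⇒ (c0=2, c1=4)
[Jacobi] macro 8: S0 reads c1=4 → after 1×micro: -1; S1 reads c0=2 → after 1×micro: 0 ⇒ (c0=-1, c1=0)
[Jacobi] macro 9: S0 reads c1=0 → after 1×micro: 2; S1 reads c0=-1 → after 1×micro: 2 ⇒ (c0=2, c1=2)
[Gauss-Seidel] macro 1: S0 reads c1=0 → after 1×micro: 2; S1 reads c0=2 → after 1×micro: 2 ⇒ (c0=2, c1=2)
[Gauss-Seidel] macro 2: S0 reads c1=2 → after 1×micro: 4; S1 reads c0=4 → after 1×micro: 1 ⇒ (c0=4, c1=1)
[Gauss-Seidel] macro 3: S0 reads c1=1 → after 1×micro: -1; S1 reads c0=-1 → after 1×micro: 2 ⇒ (c0=-1, c1=2)
[Gauss-Seidel] macro 4: S0 reads c1=2 → after 1×micro: 4; S1 reads c0=4 → after 1×micro: 1 ⇒ (c0=4, c1=1)
[Gauss-Seidel] macro 5: S0 reads c1=1 → after 1×micro: -1; S1 reads c0=-1 → after 1×micro: 2 ⇒ (c0=-1, c1=2)
[Gauss-Seidel] macro 6: S0 reads c1=2 → after 1×micro: 4; S1 reads c0=4 → after 1×micro: 1 ⇒ (c0=4, c1=1)
[Gauss-Seidel] macro 7: S0 reads c1=1 → after 1×micro: -1; S1 reads c0=-1 → after 1×micro: 2 ⇒ (c0=-1, c1=2)
[Gauss-Seidel] macro 8: S0 reads c1=2 → after 1×micro: 4; S1 reads c0=4 → after 1×micro: 1 ⇒ (c0=4, c1=1)
[Gauss-Seidel] macro 9: S0 reads c1=1 → after 1×micro: -1; S1 reads c0=-1 → after 1×micro: 2 ⇒ (c0=-1, c1=2)

first divergence at macro-step: 1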